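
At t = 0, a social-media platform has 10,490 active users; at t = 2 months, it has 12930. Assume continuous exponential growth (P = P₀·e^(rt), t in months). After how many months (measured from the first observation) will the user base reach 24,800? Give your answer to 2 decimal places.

t ≈ 8.23 months

r = ln(12930/10490) / 2 ≈ 0.104564 per month
t = ln(24800/10490) / r = 0.86042 / 0.104564 ≈ 8.229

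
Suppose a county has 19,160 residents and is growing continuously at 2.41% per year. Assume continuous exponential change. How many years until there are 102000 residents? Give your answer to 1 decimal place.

102000 = 19160 · e^(0.0241·t)
t = ln(102000/19160) / 0.0241 = ln(5.32359) / 0.0241 = 1.67215 / 0.0241

t ≈ 69.4 years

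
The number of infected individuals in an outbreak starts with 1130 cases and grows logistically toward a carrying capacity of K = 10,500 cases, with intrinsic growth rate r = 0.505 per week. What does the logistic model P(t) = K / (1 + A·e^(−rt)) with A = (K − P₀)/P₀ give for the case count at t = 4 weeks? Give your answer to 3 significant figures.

A = (10500 − 1130)/1130 = 8.29204
P(4) = 10500 / (1 + 8.29204·e^(−0.505·4)) = 10500 / (1 + 8.29204·0.132655)
= 10500 / 2.09998 ≈ 5000.04

≈ 5,000 cases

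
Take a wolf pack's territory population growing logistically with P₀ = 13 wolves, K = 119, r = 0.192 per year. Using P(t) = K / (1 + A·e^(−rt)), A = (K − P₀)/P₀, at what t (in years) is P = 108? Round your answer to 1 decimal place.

t ≈ 22.8 years

A = (119 − 13)/13 = 8.15385
108 = 119/(1 + 8.15385·e^(−0.192t)) → 1 + 8.15385·e^(−0.192t) = 1.10185
e^(−0.192t) = 0.012491 → t = ln(80.05594)/0.192 = 4.38273/0.192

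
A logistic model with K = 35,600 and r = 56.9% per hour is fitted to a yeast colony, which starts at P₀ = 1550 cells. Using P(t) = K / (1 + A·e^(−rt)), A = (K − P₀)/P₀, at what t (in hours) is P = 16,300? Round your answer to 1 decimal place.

A = (35600 − 1550)/1550 = 21.96774
16300 = 35600/(1 + 21.96774·e^(−0.569t)) → 1 + 21.96774·e^(−0.569t) = 2.18405
e^(−0.569t) = 0.053899 → t = ln(18.55307)/0.569 = 2.92064/0.569

t ≈ 5.1 hours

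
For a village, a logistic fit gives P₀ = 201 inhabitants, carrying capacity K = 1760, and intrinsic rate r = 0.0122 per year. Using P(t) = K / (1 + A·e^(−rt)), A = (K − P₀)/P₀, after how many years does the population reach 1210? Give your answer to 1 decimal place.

t ≈ 232.5 years

A = (1760 − 201)/201 = 7.75622
1210 = 1760/(1 + 7.75622·e^(−0.0122t)) → 1 + 7.75622·e^(−0.0122t) = 1.45455
e^(−0.0122t) = 0.058604 → t = ln(17.06368)/0.0122 = 2.83695/0.0122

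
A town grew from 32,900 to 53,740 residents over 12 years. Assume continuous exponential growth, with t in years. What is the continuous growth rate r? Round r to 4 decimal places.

53740 = 32900 · e^(r·12)
e^(12r) = 53740/32900 = 1.63343
r = ln(1.63343) / 12 = 0.49068 / 12

r ≈ 0.0409 per year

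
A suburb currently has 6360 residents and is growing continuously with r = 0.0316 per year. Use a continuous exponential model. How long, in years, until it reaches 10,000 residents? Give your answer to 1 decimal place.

10000 = 6360 · e^(0.0316·t)
t = ln(10000/6360) / 0.0316 = ln(1.57233) / 0.0316 = 0.45256 / 0.0316

t ≈ 14.3 years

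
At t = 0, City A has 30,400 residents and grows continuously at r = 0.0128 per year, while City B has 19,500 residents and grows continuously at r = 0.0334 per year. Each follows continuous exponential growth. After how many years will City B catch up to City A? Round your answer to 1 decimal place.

t ≈ 21.6 years

30400·e^(0.0128t) = 19500·e^(0.0334t)
30400/19500 = e^((0.0334 − 0.0128)t) → ln(1.55897) = 0.0206·t
t = 0.44403 / 0.0206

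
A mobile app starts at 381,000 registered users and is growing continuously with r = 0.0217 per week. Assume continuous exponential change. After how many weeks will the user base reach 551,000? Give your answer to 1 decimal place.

551000 = 381000 · e^(0.0217·t)
t = ln(551000/381000) / 0.0217 = ln(1.44619) / 0.0217 = 0.36894 / 0.0217

t ≈ 17.0 weeks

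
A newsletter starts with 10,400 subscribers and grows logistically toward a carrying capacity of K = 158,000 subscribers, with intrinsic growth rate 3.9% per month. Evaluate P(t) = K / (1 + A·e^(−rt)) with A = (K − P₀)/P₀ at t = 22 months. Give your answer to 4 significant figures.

A = (158000 − 10400)/10400 = 14.19231
P(22) = 158000 / (1 + 14.19231·e^(−0.039·22)) = 158000 / (1 + 14.19231·0.424009)
= 158000 / 7.01767 ≈ 22514.6

≈ 22,510 subscribers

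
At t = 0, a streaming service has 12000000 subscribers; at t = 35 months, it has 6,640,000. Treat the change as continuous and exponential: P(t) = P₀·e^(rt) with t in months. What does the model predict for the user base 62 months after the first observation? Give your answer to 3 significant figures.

r = ln(6640000/12000000) / 35 ≈ -0.016908 per month
P(62) = 12000000 · e^(-0.016908·62) = 12000000 · 0.35053 ≈ 4206305.18

≈ 4,210,000 subscribers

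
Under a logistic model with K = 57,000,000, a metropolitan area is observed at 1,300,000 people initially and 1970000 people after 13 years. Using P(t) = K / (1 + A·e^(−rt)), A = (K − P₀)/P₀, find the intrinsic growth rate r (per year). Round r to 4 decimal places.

A = (57000000 − 1300000)/1300000 = 42.84615
1970000 = 57000000/(1 + 42.84615·e^(−r·13)) → e^(−13r) = (28.93401 − 1)/42.84615 = 0.651961
r = −ln(0.651961)/13 = 0.42777/13

r ≈ 0.0329 per year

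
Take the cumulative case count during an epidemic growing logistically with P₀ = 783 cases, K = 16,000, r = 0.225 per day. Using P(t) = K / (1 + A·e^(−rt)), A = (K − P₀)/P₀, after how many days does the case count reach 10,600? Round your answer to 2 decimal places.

A = (16000 − 783)/783 = 19.43423
10600 = 16000/(1 + 19.43423·e^(−0.225t)) → 1 + 19.43423·e^(−0.225t) = 1.50943
e^(−0.225t) = 0.026213 → t = ln(38.14867)/0.225 = 3.64149/0.225

t ≈ 16.18 days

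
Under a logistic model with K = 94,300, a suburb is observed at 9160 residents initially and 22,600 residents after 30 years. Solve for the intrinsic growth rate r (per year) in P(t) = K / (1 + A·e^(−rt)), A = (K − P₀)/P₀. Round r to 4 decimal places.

A = (94300 − 9160)/9160 = 9.29476
22600 = 94300/(1 + 9.29476·e^(−r·30)) → e^(−30r) = (4.17257 − 1)/9.29476 = 0.341328
r = −ln(0.341328)/30 = 1.07491/30

r ≈ 0.0358 per year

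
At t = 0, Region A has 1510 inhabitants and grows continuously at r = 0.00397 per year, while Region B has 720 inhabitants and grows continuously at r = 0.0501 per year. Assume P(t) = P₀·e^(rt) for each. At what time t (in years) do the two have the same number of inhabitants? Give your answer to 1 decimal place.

t ≈ 16.1 years

1510·e^(0.00397t) = 720·e^(0.0501t)
1510/720 = e^((0.0501 − 0.00397)t) → ln(2.09722) = 0.04613·t
t = 0.74061 / 0.04613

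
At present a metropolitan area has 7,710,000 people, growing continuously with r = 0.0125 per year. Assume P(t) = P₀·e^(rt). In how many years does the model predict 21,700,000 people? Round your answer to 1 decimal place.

t ≈ 82.8 years

21700000 = 7710000 · e^(0.0125·t)
t = ln(21700000/7710000) / 0.0125 = ln(2.81453) / 0.0125 = 1.03479 / 0.0125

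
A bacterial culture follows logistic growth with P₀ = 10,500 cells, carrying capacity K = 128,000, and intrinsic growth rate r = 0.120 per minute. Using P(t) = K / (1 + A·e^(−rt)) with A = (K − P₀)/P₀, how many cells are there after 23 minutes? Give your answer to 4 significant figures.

A = (128000 − 10500)/10500 = 11.19048
P(23) = 128000 / (1 + 11.19048·e^(−0.12·23)) = 128000 / (1 + 11.19048·0.063292)
= 128000 / 1.70827 ≈ 74929.83

≈ 74,930 cells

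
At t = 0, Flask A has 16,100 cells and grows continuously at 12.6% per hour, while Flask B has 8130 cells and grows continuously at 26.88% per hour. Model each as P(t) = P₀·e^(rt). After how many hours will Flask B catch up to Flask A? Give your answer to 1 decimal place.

t ≈ 4.8 hours

16100·e^(0.126t) = 8130·e^(0.2688t)
16100/8130 = e^((0.2688 − 0.126)t) → ln(1.98032) = 0.1428·t
t = 0.68326 / 0.1428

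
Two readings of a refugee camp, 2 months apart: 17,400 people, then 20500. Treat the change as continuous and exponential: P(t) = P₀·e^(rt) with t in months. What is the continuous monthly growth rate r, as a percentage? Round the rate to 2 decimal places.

r ≈ 8.20% per month

20500 = 17400 · e^(r·2)
e^(2r) = 20500/17400 = 1.17816
r = ln(1.17816) / 2 = 0.16395 / 2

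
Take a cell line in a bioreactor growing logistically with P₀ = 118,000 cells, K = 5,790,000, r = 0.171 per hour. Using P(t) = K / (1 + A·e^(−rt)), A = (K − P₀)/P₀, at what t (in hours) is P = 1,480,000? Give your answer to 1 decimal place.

A = (5790000 − 118000)/118000 = 48.0678
1480000 = 5790000/(1 + 48.0678·e^(−0.171t)) → 1 + 48.0678·e^(−0.171t) = 3.91216
e^(−0.171t) = 0.060584 → t = ln(16.50588)/0.171 = 2.80372/0.171

t ≈ 16.4 hours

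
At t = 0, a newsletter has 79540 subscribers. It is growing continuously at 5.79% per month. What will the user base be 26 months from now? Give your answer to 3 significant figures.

P(26) = 79540 · e^(0.0579·26) = 79540 · e^(1.5054)
= 79540 · 4.50596 ≈ 358403.71

≈ 358,000 subscribers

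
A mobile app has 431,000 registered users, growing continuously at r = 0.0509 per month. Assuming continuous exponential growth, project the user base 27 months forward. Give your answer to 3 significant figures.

≈ 1,700,000 registered users

P(27) = 431000 · e^(0.0509·27) = 431000 · e^(1.3743)
= 431000 · 3.95231 ≈ 1703445.24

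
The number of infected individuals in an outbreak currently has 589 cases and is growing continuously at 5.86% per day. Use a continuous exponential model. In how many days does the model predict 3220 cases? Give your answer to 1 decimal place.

t ≈ 29.0 days

3220 = 589 · e^(0.0586·t)
t = ln(3220/589) / 0.0586 = ln(5.46689) / 0.0586 = 1.69871 / 0.0586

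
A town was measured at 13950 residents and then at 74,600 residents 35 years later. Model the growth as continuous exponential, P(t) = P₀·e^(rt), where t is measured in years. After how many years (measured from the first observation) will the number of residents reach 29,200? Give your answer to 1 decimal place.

r = ln(74600/13950) / 35 ≈ 0.047905 per year
t = ln(29200/13950) / r = 0.73869 / 0.047905 ≈ 15.42

t ≈ 15.4 years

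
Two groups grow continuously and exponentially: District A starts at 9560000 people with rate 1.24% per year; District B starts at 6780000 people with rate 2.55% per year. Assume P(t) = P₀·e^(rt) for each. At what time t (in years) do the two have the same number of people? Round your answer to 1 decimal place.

9560000·e^(0.0124t) = 6780000·e^(0.0255t)
9560000/6780000 = e^((0.0255 − 0.0124)t) → ln(1.41003) = 0.0131·t
t = 0.34361 / 0.0131

t ≈ 26.2 years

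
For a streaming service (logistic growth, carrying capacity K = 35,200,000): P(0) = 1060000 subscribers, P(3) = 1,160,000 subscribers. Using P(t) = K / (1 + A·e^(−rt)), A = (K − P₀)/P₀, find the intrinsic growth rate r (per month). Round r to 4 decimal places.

r ≈ 0.0310 per month

A = (35200000 − 1060000)/1060000 = 32.20755
1160000 = 35200000/(1 + 32.20755·e^(−r·3)) → e^(−3r) = (30.34483 − 1)/32.20755 = 0.911116
r = −ln(0.911116)/3 = 0.09308/3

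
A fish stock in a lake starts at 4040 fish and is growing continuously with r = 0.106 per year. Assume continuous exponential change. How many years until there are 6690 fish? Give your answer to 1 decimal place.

t ≈ 4.8 years

6690 = 4040 · e^(0.106·t)
t = ln(6690/4040) / 0.106 = ln(1.65594) / 0.106 = 0.50437 / 0.106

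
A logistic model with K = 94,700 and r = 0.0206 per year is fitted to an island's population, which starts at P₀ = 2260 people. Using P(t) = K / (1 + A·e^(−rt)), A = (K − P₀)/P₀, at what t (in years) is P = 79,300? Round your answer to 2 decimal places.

A = (94700 − 2260)/2260 = 40.90265
79300 = 94700/(1 + 40.90265·e^(−0.0206t)) → 1 + 40.90265·e^(−0.0206t) = 1.1942
e^(−0.0206t) = 0.004748 → t = ln(210.62211)/0.0206 = 5.35007/0.0206

t ≈ 259.71 years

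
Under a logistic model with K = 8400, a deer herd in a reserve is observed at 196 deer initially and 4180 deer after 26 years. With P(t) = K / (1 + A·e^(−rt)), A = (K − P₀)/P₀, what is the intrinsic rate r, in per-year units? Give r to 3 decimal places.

r ≈ 0.143 per year

A = (8400 − 196)/196 = 41.85714
4180 = 8400/(1 + 41.85714·e^(−r·26)) → e^(−26r) = (2.00957 − 1)/41.85714 = 0.024119
r = −ln(0.024119)/26 = 3.72474/26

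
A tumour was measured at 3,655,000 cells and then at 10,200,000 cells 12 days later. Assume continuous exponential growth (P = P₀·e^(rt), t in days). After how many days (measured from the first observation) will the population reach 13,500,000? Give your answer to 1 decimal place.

r = ln(10200000/3655000) / 12 ≈ 0.085524 per day
t = ln(13500000/3655000) / r = 1.30659 / 0.085524 ≈ 15.277

t ≈ 15.3 days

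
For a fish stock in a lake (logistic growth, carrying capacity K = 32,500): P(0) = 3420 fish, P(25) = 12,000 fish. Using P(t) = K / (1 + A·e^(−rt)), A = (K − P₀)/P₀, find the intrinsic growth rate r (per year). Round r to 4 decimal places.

A = (32500 − 3420)/3420 = 8.50292
12000 = 32500/(1 + 8.50292·e^(−r·25)) → e^(−25r) = (2.70833 − 1)/8.50292 = 0.200911
r = −ln(0.200911)/25 = 1.60489/25

r ≈ 0.0642 per year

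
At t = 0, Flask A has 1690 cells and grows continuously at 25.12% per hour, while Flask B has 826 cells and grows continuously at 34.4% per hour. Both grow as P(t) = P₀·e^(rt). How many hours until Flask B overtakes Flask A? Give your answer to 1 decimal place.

1690·e^(0.2512t) = 826·e^(0.344t)
1690/826 = e^((0.344 − 0.2512)t) → ln(2.046) = 0.0928·t
t = 0.71589 / 0.0928

t ≈ 7.7 hours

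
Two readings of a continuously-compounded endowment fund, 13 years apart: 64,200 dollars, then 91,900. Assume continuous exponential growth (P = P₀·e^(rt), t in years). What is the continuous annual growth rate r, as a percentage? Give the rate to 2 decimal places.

r ≈ 2.76% per year

91900 = 64200 · e^(r·13)
e^(13r) = 91900/64200 = 1.43146
r = ln(1.43146) / 13 = 0.3587 / 13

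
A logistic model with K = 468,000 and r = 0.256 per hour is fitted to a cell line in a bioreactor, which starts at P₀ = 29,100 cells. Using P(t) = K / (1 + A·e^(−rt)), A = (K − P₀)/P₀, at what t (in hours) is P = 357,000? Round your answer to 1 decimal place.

t ≈ 15.2 hours

A = (468000 − 29100)/29100 = 15.08247
357000 = 468000/(1 + 15.08247·e^(−0.256t)) → 1 + 15.08247·e^(−0.256t) = 1.31092
e^(−0.256t) = 0.020615 → t = ln(48.5085)/0.256 = 3.88174/0.256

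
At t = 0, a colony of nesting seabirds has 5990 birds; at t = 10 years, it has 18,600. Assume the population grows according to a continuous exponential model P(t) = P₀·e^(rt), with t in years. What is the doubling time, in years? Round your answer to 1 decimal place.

doubling time ≈ 6.1 years

r = ln(18600/5990) / 10 = ln(3.10518) / 10 ≈ 0.113307 per year
doubling time = ln 2 / |r| = 0.69315 / 0.113307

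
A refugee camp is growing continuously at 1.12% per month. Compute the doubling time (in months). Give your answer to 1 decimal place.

doubling time = ln(2) / |r| = 0.69315 / 0.0112

doubling time ≈ 61.9 months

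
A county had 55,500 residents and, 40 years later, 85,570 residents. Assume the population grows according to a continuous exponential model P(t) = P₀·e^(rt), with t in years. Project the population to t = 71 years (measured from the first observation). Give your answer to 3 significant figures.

r = ln(85570/55500) / 40 ≈ 0.010824 per year
P(71) = 55500 · e^(0.010824·71) = 55500 · 2.15651 ≈ 119686.08

≈ 120,000 residents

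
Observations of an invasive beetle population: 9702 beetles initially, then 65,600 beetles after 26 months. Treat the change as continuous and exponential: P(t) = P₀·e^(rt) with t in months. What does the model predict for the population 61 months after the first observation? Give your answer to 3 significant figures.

r = ln(65600/9702) / 26 ≈ 0.073509 per month
P(61) = 9702 · e^(0.073509·61) = 9702 · 88.59466 ≈ 859545.43

≈ 860,000 beetles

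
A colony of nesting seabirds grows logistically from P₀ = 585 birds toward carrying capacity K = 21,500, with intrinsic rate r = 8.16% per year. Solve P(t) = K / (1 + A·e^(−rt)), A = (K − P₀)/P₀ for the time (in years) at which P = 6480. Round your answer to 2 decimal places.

t ≈ 33.53 years

A = (21500 − 585)/585 = 35.75214
6480 = 21500/(1 + 35.75214·e^(−0.0816t)) → 1 + 35.75214·e^(−0.0816t) = 3.3179
e^(−0.0816t) = 0.064833 → t = ln(15.42436)/0.0816 = 2.73595/0.0816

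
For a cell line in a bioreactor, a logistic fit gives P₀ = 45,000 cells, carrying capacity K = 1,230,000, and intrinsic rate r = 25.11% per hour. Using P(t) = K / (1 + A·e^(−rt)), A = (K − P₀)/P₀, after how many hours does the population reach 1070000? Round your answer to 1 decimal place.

A = (1230000 − 45000)/45000 = 26.33333
1070000 = 1230000/(1 + 26.33333·e^(−0.2511t)) → 1 + 26.33333·e^(−0.2511t) = 1.14953
e^(−0.2511t) = 0.005678 → t = ln(176.10417)/0.2511 = 5.17108/0.2511

t ≈ 20.6 hours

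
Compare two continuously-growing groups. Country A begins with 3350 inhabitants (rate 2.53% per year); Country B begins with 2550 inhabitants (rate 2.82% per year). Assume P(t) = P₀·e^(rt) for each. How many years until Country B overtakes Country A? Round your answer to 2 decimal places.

t ≈ 94.09 years

3350·e^(0.0253t) = 2550·e^(0.0282t)
3350/2550 = e^((0.0282 − 0.0253)t) → ln(1.31373) = 0.0029·t
t = 0.27287 / 0.0029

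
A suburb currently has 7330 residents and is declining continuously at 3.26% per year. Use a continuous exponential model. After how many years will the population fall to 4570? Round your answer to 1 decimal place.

4570 = 7330 · e^(-0.0326·t)
t = ln(4570/7330) / -0.0326 = ln(0.62347) / -0.0326 = -0.47246 / -0.0326

t ≈ 14.5 years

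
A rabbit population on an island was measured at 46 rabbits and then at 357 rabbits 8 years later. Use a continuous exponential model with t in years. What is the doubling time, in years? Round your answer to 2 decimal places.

r = ln(357/46) / 8 = ln(7.76087) / 8 ≈ 0.256137 per year
doubling time = ln 2 / |r| = 0.69315 / 0.256137

doubling time ≈ 2.71 years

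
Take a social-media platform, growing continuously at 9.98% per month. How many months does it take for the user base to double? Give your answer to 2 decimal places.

doubling time ≈ 6.95 months

doubling time = ln(2) / |r| = 0.69315 / 0.0998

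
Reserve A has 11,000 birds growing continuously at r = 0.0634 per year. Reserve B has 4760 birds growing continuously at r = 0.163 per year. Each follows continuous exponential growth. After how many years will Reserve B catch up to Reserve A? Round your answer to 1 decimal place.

11000·e^(0.0634t) = 4760·e^(0.163t)
11000/4760 = e^((0.163 − 0.0634)t) → ln(2.31092) = 0.0996·t
t = 0.83765 / 0.0996

t ≈ 8.4 years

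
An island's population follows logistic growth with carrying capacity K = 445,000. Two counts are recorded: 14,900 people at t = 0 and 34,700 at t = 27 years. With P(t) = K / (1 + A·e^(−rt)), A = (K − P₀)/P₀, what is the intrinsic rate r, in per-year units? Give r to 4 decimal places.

r ≈ 0.0331 per year

A = (445000 − 14900)/14900 = 28.86577
34700 = 445000/(1 + 28.86577·e^(−r·27)) → e^(−27r) = (12.82421 − 1)/28.86577 = 0.409627
r = −ln(0.409627)/27 = 0.89251/27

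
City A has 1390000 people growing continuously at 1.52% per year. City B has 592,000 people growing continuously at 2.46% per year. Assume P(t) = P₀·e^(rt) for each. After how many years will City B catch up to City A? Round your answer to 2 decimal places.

t ≈ 90.80 years

1390000·e^(0.0152t) = 592000·e^(0.0246t)
1390000/592000 = e^((0.0246 − 0.0152)t) → ln(2.34797) = 0.0094·t
t = 0.85355 / 0.0094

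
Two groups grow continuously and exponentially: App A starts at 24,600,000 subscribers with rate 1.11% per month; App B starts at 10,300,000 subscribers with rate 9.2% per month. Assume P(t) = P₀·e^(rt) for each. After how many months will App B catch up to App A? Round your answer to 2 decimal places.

t ≈ 10.76 months

24600000·e^(0.0111t) = 10300000·e^(0.092t)
24600000/10300000 = e^((0.092 − 0.0111)t) → ln(2.38835) = 0.0809·t
t = 0.8706 / 0.0809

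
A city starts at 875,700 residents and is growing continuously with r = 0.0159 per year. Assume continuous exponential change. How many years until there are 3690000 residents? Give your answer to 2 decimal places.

t ≈ 90.46 years

3690000 = 875700 · e^(0.0159·t)
t = ln(3690000/875700) / 0.0159 = ln(4.21377) / 0.0159 = 1.43836 / 0.0159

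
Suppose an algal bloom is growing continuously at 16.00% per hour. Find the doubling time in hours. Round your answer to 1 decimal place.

doubling time = ln(2) / |r| = 0.69315 / 0.16

doubling time ≈ 4.3 hours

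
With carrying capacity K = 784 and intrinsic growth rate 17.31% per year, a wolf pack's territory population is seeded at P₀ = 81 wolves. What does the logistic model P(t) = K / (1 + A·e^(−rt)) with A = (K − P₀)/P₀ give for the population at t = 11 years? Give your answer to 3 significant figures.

≈ 342 wolves

A = (784 − 81)/81 = 8.67901
P(11) = 784 / (1 + 8.67901·e^(−0.1731·11)) = 784 / (1 + 8.67901·0.148957)
= 784 / 2.2928 ≈ 341.94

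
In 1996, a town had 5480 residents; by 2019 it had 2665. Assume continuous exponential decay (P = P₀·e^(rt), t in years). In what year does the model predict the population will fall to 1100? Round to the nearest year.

year 2047

r = ln(2665/5480) / 23 = -0.7209/23 ≈ -0.031344 per year
t = ln(1100/5480) / r = -1.60579/-0.031344 ≈ 51.23 years after 1996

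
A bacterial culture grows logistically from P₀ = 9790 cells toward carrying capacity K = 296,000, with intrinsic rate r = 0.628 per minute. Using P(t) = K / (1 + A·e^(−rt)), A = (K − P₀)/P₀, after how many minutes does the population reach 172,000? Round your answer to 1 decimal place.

A = (296000 − 9790)/9790 = 29.23493
172000 = 296000/(1 + 29.23493·e^(−0.628t)) → 1 + 29.23493·e^(−0.628t) = 1.72093
e^(−0.628t) = 0.02466 → t = ln(40.55168)/0.628 = 3.70258/0.628

t ≈ 5.9 minutes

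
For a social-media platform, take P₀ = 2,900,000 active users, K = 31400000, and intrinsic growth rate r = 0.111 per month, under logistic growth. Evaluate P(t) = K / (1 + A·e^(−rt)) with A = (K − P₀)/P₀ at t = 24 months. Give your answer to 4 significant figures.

≈ 18,640,000 active users

A = (31400000 − 2900000)/2900000 = 9.82759
P(24) = 31400000 / (1 + 9.82759·e^(−0.111·24)) = 31400000 / (1 + 9.82759·0.069669)
= 31400000 / 1.68468 ≈ 18638576.82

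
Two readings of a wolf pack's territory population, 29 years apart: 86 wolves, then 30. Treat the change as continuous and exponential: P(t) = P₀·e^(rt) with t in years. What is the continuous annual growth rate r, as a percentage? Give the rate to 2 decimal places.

r ≈ -3.63% per year

30 = 86 · e^(r·29)
e^(29r) = 30/86 = 0.34884
r = ln(0.34884) / 29 = -1.05315 / 29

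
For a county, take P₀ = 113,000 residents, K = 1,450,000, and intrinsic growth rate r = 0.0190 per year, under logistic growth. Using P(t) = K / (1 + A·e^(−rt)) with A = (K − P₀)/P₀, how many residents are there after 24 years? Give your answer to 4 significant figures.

A = (1450000 − 113000)/113000 = 11.83186
P(24) = 1450000 / (1 + 11.83186·e^(−0.019·24)) = 1450000 / (1 + 11.83186·0.633814)
= 1450000 / 8.4992 ≈ 170604.38

≈ 170,600 residents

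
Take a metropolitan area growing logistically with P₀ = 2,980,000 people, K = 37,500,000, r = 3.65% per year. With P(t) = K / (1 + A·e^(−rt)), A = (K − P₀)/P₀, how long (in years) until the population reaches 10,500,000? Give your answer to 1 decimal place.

t ≈ 41.2 years

A = (37500000 − 2980000)/2980000 = 11.58389
10500000 = 37500000/(1 + 11.58389·e^(−0.0365t)) → 1 + 11.58389·e^(−0.0365t) = 3.57143
e^(−0.0365t) = 0.221983 → t = ln(4.50485)/0.0365 = 1.50515/0.0365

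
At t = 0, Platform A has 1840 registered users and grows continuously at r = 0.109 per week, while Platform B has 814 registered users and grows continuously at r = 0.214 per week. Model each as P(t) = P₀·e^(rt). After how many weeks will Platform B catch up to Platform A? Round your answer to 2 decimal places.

t ≈ 7.77 weeks

1840·e^(0.109t) = 814·e^(0.214t)
1840/814 = e^((0.214 − 0.109)t) → ln(2.26044) = 0.105·t
t = 0.81556 / 0.105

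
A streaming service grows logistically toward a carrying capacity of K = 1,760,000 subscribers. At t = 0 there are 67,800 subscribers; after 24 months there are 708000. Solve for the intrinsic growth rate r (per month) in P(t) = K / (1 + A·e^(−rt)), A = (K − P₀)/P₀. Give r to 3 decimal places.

A = (1760000 − 67800)/67800 = 24.9587
708000 = 1760000/(1 + 24.9587·e^(−r·24)) → e^(−24r) = (2.48588 − 1)/24.9587 = 0.059533
r = −ln(0.059533)/24 = 2.82122/24

r ≈ 0.118 per month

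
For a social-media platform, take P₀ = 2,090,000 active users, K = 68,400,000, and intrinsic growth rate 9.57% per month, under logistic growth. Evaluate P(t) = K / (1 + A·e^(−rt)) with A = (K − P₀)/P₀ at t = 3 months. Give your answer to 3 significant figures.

A = (68400000 − 2090000)/2090000 = 31.72727
P(3) = 68400000 / (1 + 31.72727·e^(−0.0957·3)) = 68400000 / (1 + 31.72727·0.750437)
= 68400000 / 24.80931 ≈ 2757029.6

≈ 2,760,000 active users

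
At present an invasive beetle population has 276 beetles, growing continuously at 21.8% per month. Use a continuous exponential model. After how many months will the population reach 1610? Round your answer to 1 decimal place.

1610 = 276 · e^(0.218·t)
t = ln(1610/276) / 0.218 = ln(5.83333) / 0.218 = 1.76359 / 0.218

t ≈ 8.1 months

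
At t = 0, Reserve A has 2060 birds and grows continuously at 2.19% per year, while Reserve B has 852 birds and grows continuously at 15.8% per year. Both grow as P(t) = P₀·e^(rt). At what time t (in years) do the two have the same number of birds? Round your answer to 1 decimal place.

2060·e^(0.0219t) = 852·e^(0.158t)
2060/852 = e^((0.158 − 0.0219)t) → ln(2.41784) = 0.1361·t
t = 0.88287 / 0.1361

t ≈ 6.5 years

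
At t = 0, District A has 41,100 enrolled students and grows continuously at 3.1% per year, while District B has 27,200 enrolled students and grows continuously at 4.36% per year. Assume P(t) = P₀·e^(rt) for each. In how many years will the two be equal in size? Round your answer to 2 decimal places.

t ≈ 32.76 years

41100·e^(0.031t) = 27200·e^(0.0436t)
41100/27200 = e^((0.0436 − 0.031)t) → ln(1.51103) = 0.0126·t
t = 0.41279 / 0.0126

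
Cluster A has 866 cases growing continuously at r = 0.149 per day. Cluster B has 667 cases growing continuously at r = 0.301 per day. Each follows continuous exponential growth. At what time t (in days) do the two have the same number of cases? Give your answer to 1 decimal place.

t ≈ 1.7 days

866·e^(0.149t) = 667·e^(0.301t)
866/667 = e^((0.301 − 0.149)t) → ln(1.29835) = 0.152·t
t = 0.26109 / 0.152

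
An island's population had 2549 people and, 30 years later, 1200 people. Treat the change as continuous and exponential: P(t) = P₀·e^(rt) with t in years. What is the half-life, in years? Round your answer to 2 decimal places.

half-life ≈ 27.60 years

r = ln(1200/2549) / 30 = ln(0.47077) / 30 ≈ -0.025113 per year
half-life = ln 2 / |r| = 0.69315 / 0.025113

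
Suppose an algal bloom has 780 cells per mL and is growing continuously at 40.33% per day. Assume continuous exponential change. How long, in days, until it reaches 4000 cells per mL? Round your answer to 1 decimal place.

4000 = 780 · e^(0.4033·t)
t = ln(4000/780) / 0.4033 = ln(5.12821) / 0.4033 = 1.63476 / 0.4033

t ≈ 4.1 days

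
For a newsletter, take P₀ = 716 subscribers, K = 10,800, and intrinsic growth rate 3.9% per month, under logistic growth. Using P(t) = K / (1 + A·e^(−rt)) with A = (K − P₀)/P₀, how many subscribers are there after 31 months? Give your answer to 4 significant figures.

A = (10800 − 716)/716 = 14.0838
P(31) = 10800 / (1 + 14.0838·e^(−0.039·31)) = 10800 / (1 + 14.0838·0.298496)
= 10800 / 5.20395 ≈ 2075.35

≈ 2,075 subscribers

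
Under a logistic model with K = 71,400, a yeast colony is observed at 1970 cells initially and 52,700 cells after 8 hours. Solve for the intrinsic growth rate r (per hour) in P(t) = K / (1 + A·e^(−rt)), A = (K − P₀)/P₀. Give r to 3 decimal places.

A = (71400 − 1970)/1970 = 35.24365
52700 = 71400/(1 + 35.24365·e^(−r·8)) → e^(−8r) = (1.35484 − 1)/35.24365 = 0.010068
r = −ln(0.010068)/8 = 4.59838/8

r ≈ 0.575 per hour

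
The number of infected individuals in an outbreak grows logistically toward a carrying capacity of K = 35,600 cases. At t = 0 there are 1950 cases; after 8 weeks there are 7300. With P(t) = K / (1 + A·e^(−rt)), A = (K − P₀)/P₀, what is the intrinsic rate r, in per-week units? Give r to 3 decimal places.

r ≈ 0.187 per week

A = (35600 − 1950)/1950 = 17.25641
7300 = 35600/(1 + 17.25641·e^(−r·8)) → e^(−8r) = (4.87671 − 1)/17.25641 = 0.224653
r = −ln(0.224653)/8 = 1.4932/8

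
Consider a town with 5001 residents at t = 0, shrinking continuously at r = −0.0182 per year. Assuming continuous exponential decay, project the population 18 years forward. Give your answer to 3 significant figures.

P(18) = 5001 · e^(-0.0182·18) = 5001 · e^(-0.3276)
= 5001 · 0.72065 ≈ 3603.98

≈ 3,600 residents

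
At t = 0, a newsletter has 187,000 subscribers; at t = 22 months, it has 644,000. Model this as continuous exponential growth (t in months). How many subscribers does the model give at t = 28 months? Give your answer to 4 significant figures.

≈ 902,300 subscribers

r = ln(644000/187000) / 22 ≈ 0.056209 per month
P(28) = 187000 · e^(0.056209·28) = 187000 · 4.82515 ≈ 902303.17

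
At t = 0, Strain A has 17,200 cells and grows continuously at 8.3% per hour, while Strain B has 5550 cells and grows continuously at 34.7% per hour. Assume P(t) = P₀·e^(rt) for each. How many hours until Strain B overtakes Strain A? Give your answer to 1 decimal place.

17200·e^(0.083t) = 5550·e^(0.347t)
17200/5550 = e^((0.347 − 0.083)t) → ln(3.0991) = 0.264·t
t = 1.13111 / 0.264

t ≈ 4.3 hours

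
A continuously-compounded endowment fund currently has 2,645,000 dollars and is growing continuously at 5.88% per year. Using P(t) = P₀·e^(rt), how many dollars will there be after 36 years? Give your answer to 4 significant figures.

P(36) = 2645000 · e^(0.0588·36) = 2645000 · e^(2.1168)
= 2645000 · 8.30452 ≈ 21965456.61

≈ 21,970,000 dollars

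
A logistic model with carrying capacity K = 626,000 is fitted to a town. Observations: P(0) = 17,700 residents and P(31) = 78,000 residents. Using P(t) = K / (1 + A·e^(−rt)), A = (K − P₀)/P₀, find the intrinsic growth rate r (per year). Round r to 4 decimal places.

r ≈ 0.0512 per year

A = (626000 − 17700)/17700 = 34.36723
78000 = 626000/(1 + 34.36723·e^(−r·31)) → e^(−31r) = (8.02564 − 1)/34.36723 = 0.204428
r = −ln(0.204428)/31 = 1.58754/31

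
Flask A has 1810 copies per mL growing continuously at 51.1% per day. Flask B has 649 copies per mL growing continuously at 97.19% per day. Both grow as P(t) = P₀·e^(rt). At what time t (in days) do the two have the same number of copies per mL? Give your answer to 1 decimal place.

1810·e^(0.511t) = 649·e^(0.9719t)
1810/649 = e^((0.9719 − 0.511)t) → ln(2.78891) = 0.4609·t
t = 1.02565 / 0.4609

t ≈ 2.2 days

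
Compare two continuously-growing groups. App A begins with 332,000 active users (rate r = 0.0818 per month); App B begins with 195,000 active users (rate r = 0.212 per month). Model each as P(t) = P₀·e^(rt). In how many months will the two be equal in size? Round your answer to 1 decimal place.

t ≈ 4.1 months

332000·e^(0.0818t) = 195000·e^(0.212t)
332000/195000 = e^((0.212 − 0.0818)t) → ln(1.70256) = 0.1302·t
t = 0.53214 / 0.1302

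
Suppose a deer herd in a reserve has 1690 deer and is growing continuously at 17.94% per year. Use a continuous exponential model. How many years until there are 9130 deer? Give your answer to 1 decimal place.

t ≈ 9.4 years

9130 = 1690 · e^(0.1794·t)
t = ln(9130/1690) / 0.1794 = ln(5.40237) / 0.1794 = 1.68684 / 0.1794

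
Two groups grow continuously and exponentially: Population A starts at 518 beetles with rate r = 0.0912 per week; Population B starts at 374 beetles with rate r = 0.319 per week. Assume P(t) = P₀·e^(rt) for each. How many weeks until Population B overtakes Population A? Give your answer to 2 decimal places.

518·e^(0.0912t) = 374·e^(0.319t)
518/374 = e^((0.319 − 0.0912)t) → ln(1.38503) = 0.2278·t
t = 0.32572 / 0.2278

t ≈ 1.43 weeks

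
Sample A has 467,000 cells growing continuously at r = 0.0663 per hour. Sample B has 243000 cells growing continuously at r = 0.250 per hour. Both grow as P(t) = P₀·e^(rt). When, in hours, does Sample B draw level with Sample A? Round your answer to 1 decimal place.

467000·e^(0.0663t) = 243000·e^(0.25t)
467000/243000 = e^((0.25 − 0.0663)t) → ln(1.92181) = 0.1837·t
t = 0.65327 / 0.1837

t ≈ 3.6 hours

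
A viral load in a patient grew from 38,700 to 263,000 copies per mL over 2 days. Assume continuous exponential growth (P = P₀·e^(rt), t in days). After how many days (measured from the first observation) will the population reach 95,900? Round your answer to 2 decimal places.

r = ln(263000/38700) / 2 ≈ 0.958157 per day
t = ln(95900/38700) / r = 0.90747 / 0.958157 ≈ 0.947

t ≈ 0.95 days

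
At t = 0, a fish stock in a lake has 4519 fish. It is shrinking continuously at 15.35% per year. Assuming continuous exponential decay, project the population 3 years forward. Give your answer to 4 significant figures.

P(3) = 4519 · e^(-0.1535·3) = 4519 · e^(-0.4605)
= 4519 · 0.63097 ≈ 2851.34

≈ 2,851 fish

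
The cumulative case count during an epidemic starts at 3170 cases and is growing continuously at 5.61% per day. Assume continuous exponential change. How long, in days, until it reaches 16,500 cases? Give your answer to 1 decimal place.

t ≈ 29.4 days

16500 = 3170 · e^(0.0561·t)
t = ln(16500/3170) / 0.0561 = ln(5.20505) / 0.0561 = 1.64963 / 0.0561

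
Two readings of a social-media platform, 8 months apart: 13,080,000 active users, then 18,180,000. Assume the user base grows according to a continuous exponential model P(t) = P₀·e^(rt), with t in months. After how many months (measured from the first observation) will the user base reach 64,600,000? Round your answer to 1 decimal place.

t ≈ 38.8 months

r = ln(18180000/13080000) / 8 ≈ 0.041155 per month
t = ln(64600000/13080000) / r = 1.59713 / 0.041155 ≈ 38.808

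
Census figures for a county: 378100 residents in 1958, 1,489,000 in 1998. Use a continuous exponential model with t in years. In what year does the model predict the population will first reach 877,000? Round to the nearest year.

r = ln(1489000/378100) / 40 = 1.3707/40 ≈ 0.034268 per year
t = ln(877000/378100) / r = 0.84135/0.034268 ≈ 24.55 years after 1958

year 1983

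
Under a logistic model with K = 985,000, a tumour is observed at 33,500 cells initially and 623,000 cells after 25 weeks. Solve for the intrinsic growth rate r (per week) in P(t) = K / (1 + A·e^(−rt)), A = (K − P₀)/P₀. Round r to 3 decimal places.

r ≈ 0.156 per week

A = (985000 − 33500)/33500 = 28.40299
623000 = 985000/(1 + 28.40299·e^(−r·25)) → e^(−25r) = (1.58106 − 1)/28.40299 = 0.020458
r = −ln(0.020458)/25 = 3.8894/25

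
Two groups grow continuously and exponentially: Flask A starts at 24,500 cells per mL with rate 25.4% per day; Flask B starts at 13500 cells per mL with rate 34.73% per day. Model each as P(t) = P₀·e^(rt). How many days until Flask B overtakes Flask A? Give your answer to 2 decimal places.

24500·e^(0.254t) = 13500·e^(0.3473t)
24500/13500 = e^((0.3473 − 0.254)t) → ln(1.81481) = 0.0933·t
t = 0.59598 / 0.0933

t ≈ 6.39 days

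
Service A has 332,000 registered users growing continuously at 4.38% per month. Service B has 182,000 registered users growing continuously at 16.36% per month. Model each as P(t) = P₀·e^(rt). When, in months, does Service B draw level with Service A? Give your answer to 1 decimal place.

t ≈ 5.0 months

332000·e^(0.0438t) = 182000·e^(0.1636t)
332000/182000 = e^((0.1636 − 0.0438)t) → ln(1.82418) = 0.1198·t
t = 0.60113 / 0.1198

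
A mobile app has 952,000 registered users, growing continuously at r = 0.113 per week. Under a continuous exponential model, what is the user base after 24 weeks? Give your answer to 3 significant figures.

≈ 14,300,000 registered users

P(24) = 952000 · e^(0.113·24) = 952000 · e^(2.712)
= 952000 · 15.05936 ≈ 14336514.67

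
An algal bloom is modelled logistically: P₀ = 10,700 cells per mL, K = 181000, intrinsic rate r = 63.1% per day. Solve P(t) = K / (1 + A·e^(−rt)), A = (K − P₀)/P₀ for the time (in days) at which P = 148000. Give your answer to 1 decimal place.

t ≈ 6.8 days

A = (181000 − 10700)/10700 = 15.91589
148000 = 181000/(1 + 15.91589·e^(−0.631t)) → 1 + 15.91589·e^(−0.631t) = 1.22297
e^(−0.631t) = 0.014009 → t = ln(71.38035)/0.631 = 4.26802/0.631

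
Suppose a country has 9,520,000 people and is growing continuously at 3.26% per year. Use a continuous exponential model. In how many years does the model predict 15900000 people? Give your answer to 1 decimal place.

t ≈ 15.7 years

15900000 = 9520000 · e^(0.0326·t)
t = ln(15900000/9520000) / 0.0326 = ln(1.67017) / 0.0326 = 0.51292 / 0.0326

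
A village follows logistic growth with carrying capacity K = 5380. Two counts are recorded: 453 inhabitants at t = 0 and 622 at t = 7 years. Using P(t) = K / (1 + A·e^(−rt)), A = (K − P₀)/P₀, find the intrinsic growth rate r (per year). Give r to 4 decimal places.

r ≈ 0.0503 per year

A = (5380 − 453)/453 = 10.87638
622 = 5380/(1 + 10.87638·e^(−r·7)) → e^(−7r) = (8.64952 − 1)/10.87638 = 0.703315
r = −ln(0.703315)/7 = 0.35195/7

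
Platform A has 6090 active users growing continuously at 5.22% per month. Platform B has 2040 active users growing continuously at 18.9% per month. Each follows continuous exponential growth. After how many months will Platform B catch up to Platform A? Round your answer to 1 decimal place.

6090·e^(0.0522t) = 2040·e^(0.189t)
6090/2040 = e^((0.189 − 0.0522)t) → ln(2.98529) = 0.1368·t
t = 1.0937 / 0.1368

t ≈ 8.0 months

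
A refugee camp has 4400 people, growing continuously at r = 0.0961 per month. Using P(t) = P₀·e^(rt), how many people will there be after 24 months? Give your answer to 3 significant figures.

≈ 44,200 people

P(24) = 4400 · e^(0.0961·24) = 4400 · e^(2.3064)
= 4400 · 10.03822 ≈ 44168.18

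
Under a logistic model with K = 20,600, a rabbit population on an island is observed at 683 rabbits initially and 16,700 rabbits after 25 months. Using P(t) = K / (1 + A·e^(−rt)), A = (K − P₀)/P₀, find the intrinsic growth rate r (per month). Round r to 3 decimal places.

A = (20600 − 683)/683 = 29.16105
16700 = 20600/(1 + 29.16105·e^(−r·25)) → e^(−25r) = (1.23353 − 1)/29.16105 = 0.008008
r = −ln(0.008008)/25 = 4.82727/25

r ≈ 0.193 per month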